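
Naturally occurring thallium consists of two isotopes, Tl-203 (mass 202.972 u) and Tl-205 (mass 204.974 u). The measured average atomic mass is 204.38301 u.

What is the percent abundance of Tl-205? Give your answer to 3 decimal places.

70.480%

Writing the weighted mean with unknown fraction x of Tl-203:
202.972·x + 204.974·(1 − x) = 204.38301
(202.972 − 204.974)·x = 204.38301 − 204.974
x = -0.59099 / -2.002 = 0.29520 → 29.520% Tl-203, 70.480% Tl-205.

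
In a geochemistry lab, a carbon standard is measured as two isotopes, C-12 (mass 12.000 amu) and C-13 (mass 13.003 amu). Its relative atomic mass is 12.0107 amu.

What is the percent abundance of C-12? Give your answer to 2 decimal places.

98.93%

With x = fraction of C-12 (so C-13 is 1 − x):
12.000·x + 13.003·(1 − x) = 12.0107
(12.000 − 13.003)·x = 12.0107 − 13.003
x = -0.9923 / -1.003 = 0.98933 → 98.93% C-12, 1.07% C-13.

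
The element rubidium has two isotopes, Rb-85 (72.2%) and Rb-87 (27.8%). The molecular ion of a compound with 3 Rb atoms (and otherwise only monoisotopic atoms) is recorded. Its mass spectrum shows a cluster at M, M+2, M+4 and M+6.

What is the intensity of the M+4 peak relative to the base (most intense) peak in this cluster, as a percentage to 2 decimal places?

Term probabilities: M 0.3764, M+2 0.4348, M+4 0.1674, M+6 0.0215. Base peak = M+2.
P(M+2) = C(3,1) × 0.722^2 × 0.278^1 = 3 × 0.521284 × 0.2780 = 0.434751 (base)
P(M+4) = C(3,2) × 0.722^1 × 0.278^2 = 3 × 0.7220 × 0.077284 = 0.167397
Relative intensity = 0.167397 / 0.434751 × 100 = 38.50

38.50%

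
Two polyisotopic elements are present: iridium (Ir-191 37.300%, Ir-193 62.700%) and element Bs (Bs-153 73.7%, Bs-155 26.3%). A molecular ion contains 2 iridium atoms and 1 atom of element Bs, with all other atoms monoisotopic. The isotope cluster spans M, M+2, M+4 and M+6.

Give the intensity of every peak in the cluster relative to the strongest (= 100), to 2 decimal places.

Iridium pattern (n=2): 0.139129 : 0.467742 : 0.393129
Element Bs pattern (n=1): 0.7370 : 0.2630
Convolve the two distributions (both contribute in 2-u steps):
  M: 0.139129×0.7370 = 0.102538
  M+2: 0.139129×0.2630 + 0.467742×0.7370 = 0.381317
  M+4: 0.467742×0.2630 + 0.393129×0.7370 = 0.412752
  M+6: 0.393129×0.2630 = 0.103393
Scale to base peak (0.412752) = 100: 24.84 : 92.38 : 100.00 : 25.05

24.84 : 92.38 : 100.00 : 25.05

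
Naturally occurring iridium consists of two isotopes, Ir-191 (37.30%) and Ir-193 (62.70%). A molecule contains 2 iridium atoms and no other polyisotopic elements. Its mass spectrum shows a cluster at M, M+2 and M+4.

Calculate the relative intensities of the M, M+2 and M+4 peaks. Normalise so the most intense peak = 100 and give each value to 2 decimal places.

29.74 : 100.00 : 84.05

Expanding (0.3730 + 0.6270)^2:
P(M) = 0.3730^2 = 0.139129
P(M+2) = 2 × 0.3730^1 × 0.6270^1 = 0.467742
P(M+4) = 0.6270^2 = 0.393129
The M+2 peak is largest (0.467742); scaling to 100 gives 29.74 : 100.00 : 84.05.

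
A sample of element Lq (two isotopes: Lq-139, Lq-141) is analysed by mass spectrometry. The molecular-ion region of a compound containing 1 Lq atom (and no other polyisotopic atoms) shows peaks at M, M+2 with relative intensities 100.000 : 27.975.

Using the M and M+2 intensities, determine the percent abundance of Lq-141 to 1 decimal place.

Let p = fractional abundance of Lq-139. I(M+2)/I(M) = [C(1,1)·p^0·(1−p)] / p^1 = 1·(1−p)/p = 27.975/100.000 = 0.2797
(1−p)/p = 0.2797/1 = 0.2797  ⇒  p = 1/(1 + 0.2797) = 0.7814
Lq-139: 78.1%, Lq-141: 21.9%.

21.9%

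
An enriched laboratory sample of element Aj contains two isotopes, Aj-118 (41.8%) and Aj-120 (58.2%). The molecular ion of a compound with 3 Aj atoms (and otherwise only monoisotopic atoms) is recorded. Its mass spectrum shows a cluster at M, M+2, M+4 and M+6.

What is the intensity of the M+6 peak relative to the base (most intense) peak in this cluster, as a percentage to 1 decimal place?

Term probabilities: M 0.0730, M+2 0.3051, M+4 0.4248, M+6 0.1971. Base peak = M+4.
P(M+4) = C(3,2) × 0.418^1 × 0.582^2 = 3 × 0.4180 × 0.338724 = 0.424760 (base)
P(M+6) = C(3,3) × 0.418^0 × 0.582^3 = 1 × 1.0000 × 0.19713737 = 0.197137
Relative intensity = 0.197137 / 0.424760 × 100 = 46.4

46.4%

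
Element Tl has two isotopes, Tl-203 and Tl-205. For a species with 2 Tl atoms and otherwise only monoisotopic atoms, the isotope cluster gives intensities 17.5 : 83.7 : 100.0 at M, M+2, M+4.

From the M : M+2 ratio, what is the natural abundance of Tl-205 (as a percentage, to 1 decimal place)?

70.5%

If p is the fraction of Tl that is Tl-203, then I(M+2)/I(M) = [C(2,1)·p^1·(1−p)] / p^2 = 2·(1−p)/p = 83.7/17.5 = 4.7829
(1−p)/p = 4.7829/2 = 2.3914  ⇒  p = 1/(1 + 2.3914) = 0.2949
Tl-203: 29.5%, Tl-205: 70.5%.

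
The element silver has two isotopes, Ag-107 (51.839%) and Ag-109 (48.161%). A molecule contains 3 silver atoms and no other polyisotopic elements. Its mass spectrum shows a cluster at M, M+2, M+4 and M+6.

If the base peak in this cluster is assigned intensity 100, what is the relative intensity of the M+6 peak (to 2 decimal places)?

(0.51839 + 0.48161)^3 gives M 0.1393, M+2 0.3883, M+4 0.3607, M+6 0.1117; the largest is M+2.
P(M+2) = C(3,1) × 0.51839^2 × 0.48161^1 = 3 × 0.26872819 × 0.48161 = 0.388267 (base)
P(M+6) = C(3,3) × 0.51839^0 × 0.48161^3 = 1 × 1.0000 × 0.11170857 = 0.111709
Relative intensity = 0.111709 / 0.388267 × 100 = 28.77

28.77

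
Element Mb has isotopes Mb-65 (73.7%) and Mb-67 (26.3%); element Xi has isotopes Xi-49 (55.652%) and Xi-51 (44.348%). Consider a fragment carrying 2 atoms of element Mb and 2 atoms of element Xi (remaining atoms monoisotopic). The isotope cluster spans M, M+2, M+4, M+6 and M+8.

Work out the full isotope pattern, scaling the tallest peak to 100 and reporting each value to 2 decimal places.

43.34 : 100.00 : 82.33 : 28.44 : 3.50

Element Mb pattern (n=2): 0.543169 : 0.387662 : 0.069169
Element Xi pattern (n=2): 0.30971451 : 0.49361098 : 0.19667451
Convolve the two distributions (both contribute in 2-u steps):
  M: 0.543169×0.30971451 = 0.168227
  M+2: 0.543169×0.49361098 + 0.387662×0.30971451 = 0.388179
  M+4: 0.543169×0.19667451 + 0.387662×0.49361098 + 0.069169×0.30971451 = 0.319604
  M+6: 0.387662×0.19667451 + 0.069169×0.49361098 = 0.110386
  M+8: 0.069169×0.19667451 = 0.013604
Scale to base peak (0.388179) = 100: 43.34 : 100.00 : 82.33 : 28.44 : 3.50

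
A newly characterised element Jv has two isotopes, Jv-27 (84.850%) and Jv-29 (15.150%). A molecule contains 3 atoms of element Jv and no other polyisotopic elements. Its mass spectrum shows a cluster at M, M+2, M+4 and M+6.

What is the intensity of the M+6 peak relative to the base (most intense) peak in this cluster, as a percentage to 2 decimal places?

0.57%

(0.84850 + 0.15150)^3 gives M 0.6109, M+2 0.3272, M+4 0.0584, M+6 0.0035; the largest is M.
P(M) = C(3,0) × 0.84850^3 × 0.15150^0 = 1 × 0.61087948 × 1.0000 = 0.610879 (base)
P(M+6) = C(3,3) × 0.84850^0 × 0.15150^3 = 1 × 1.0000 × 0.00347727 = 0.003477
Relative intensity = 0.003477 / 0.610879 × 100 = 0.57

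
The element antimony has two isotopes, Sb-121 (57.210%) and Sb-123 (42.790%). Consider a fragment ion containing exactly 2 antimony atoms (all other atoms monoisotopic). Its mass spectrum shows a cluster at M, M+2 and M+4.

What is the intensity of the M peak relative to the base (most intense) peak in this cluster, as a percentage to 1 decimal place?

(0.57210 + 0.42790)^2 gives M 0.3273, M+2 0.4896, M+4 0.1831; the largest is M+2.
P(M+2) = C(2,1) × 0.57210^1 × 0.42790^1 = 2 × 0.5721 × 0.4279 = 0.489603 (base)
P(M) = C(2,0) × 0.57210^2 × 0.42790^0 = 1 × 0.32729841 × 1.0000 = 0.327298
Relative intensity = 0.327298 / 0.489603 × 100 = 66.8

66.8%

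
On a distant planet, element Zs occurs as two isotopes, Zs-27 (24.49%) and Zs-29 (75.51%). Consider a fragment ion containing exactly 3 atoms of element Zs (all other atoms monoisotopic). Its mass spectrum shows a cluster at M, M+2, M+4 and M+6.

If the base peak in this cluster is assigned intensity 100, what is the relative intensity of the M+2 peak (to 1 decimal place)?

Term probabilities: M 0.0147, M+2 0.1359, M+4 0.4189, M+6 0.4305. Base peak = M+6.
P(M+6) = C(3,3) × 0.2449^0 × 0.7551^3 = 1 × 1.0000 × 0.43053991 = 0.430540 (base)
P(M+2) = C(3,1) × 0.2449^2 × 0.7551^1 = 3 × 0.05997601 × 0.7551 = 0.135864
Relative intensity = 0.135864 / 0.430540 × 100 = 31.6

31.6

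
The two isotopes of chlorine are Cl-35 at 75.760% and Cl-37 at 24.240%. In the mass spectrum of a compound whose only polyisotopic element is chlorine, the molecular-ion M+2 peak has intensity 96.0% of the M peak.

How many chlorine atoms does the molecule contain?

3

For n independent Cl atoms, I(M+2)/I(M) = n · (abundance Cl-37) / (abundance Cl-35) = n · 0.24240/0.75760.
n = 0.960 × 0.75760/0.24240 = 3.00 ≈ 3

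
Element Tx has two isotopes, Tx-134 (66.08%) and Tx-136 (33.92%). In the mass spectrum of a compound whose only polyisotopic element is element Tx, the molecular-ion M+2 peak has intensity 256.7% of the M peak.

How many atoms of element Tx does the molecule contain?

For n independent Tx atoms, I(M+2)/I(M) = n · (abundance Tx-136) / (abundance Tx-134) = n · 0.3392/0.6608.
n = 2.567 × 0.6608/0.3392 = 5.00 ≈ 5

5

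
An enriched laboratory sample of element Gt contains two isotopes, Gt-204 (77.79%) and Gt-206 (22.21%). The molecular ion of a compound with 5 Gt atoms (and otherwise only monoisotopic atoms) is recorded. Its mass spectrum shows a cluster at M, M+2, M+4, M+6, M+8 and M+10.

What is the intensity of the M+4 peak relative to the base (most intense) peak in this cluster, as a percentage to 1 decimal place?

57.1%

Binomial terms of (0.7779 + 0.2221)^5: M 0.2849, M+2 0.4066, M+4 0.2322, M+6 0.0663, M+8 0.0095, M+10 0.0005 → M+2 is the base peak.
P(M+2) = C(5,1) × 0.7779^4 × 0.2221^1 = 5 × 0.36618039 × 0.2221 = 0.406643 (base)
P(M+4) = C(5,2) × 0.7779^3 × 0.2221^2 = 10 × 0.47072939 × 0.04932841 = 0.232203
Relative intensity = 0.232203 / 0.406643 × 100 = 57.1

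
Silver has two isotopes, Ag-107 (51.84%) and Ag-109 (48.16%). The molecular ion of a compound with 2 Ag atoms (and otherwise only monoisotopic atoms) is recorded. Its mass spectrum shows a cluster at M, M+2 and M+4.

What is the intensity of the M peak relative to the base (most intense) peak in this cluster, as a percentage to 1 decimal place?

53.8%

Binomial terms of (0.5184 + 0.4816)^2: M 0.2687, M+2 0.4993, M+4 0.2319 → M+2 is the base peak.
P(M+2) = C(2,1) × 0.5184^1 × 0.4816^1 = 2 × 0.5184 × 0.4816 = 0.499323 (base)
P(M) = C(2,0) × 0.5184^2 × 0.4816^0 = 1 × 0.26873856 × 1.0000 = 0.268739
Relative intensity = 0.268739 / 0.499323 × 100 = 53.8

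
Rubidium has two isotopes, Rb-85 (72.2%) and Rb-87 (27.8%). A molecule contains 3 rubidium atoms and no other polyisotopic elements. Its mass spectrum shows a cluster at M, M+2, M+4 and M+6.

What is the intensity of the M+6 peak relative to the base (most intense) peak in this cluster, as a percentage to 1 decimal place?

4.9%

Binomial terms of (0.722 + 0.278)^3: M 0.3764, M+2 0.4348, M+4 0.1674, M+6 0.0215 → M+2 is the base peak.
P(M+2) = C(3,1) × 0.722^2 × 0.278^1 = 3 × 0.521284 × 0.2780 = 0.434751 (base)
P(M+6) = C(3,3) × 0.722^0 × 0.278^3 = 1 × 1.0000 × 0.02148495 = 0.021485
Relative intensity = 0.021485 / 0.434751 × 100 = 4.9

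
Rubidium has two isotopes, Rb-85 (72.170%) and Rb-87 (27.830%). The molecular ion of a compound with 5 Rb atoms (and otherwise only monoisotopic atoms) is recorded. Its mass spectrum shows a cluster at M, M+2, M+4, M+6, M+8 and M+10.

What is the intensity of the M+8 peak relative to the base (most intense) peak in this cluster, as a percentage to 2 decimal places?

Binomial terms of (0.72170 + 0.27830)^5: M 0.1958, M+2 0.3775, M+4 0.2911, M+6 0.1123, M+8 0.0216, M+10 0.0017 → M+2 is the base peak.
P(M+2) = C(5,1) × 0.72170^4 × 0.27830^1 = 5 × 0.27128565 × 0.2783 = 0.377494 (base)
P(M+8) = C(5,4) × 0.72170^1 × 0.27830^4 = 5 × 0.7217 × 0.00599864 = 0.021646
Relative intensity = 0.021646 / 0.377494 × 100 = 5.73

5.73%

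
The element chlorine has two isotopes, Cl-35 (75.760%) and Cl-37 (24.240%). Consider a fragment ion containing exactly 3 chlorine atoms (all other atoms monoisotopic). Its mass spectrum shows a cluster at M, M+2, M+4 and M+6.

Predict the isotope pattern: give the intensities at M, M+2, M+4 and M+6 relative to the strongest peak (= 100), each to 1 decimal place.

100.0 : 96.0 : 30.7 : 3.3

Expanding (0.75760 + 0.24240)^3:
P(M) = 0.75760^3 = 0.434830
P(M+2) = 3 × 0.75760^2 × 0.24240^1 = 0.417382
P(M+4) = 3 × 0.75760^1 × 0.24240^2 = 0.133545
P(M+6) = 0.24240^3 = 0.014243
The M peak is largest (0.434830); scaling to 100 gives 100.0 : 96.0 : 30.7 : 3.3.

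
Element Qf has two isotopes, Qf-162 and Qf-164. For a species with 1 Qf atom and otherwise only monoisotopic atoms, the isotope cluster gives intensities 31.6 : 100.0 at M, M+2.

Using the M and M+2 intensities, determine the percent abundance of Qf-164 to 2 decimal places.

Let p = fractional abundance of Qf-162. I(M+2)/I(M) = [C(1,1)·p^0·(1−p)] / p^1 = 1·(1−p)/p = 100.0/31.6 = 3.1646
(1−p)/p = 3.1646/1 = 3.1646  ⇒  p = 1/(1 + 3.1646) = 0.2401
Qf-162: 24.01%, Qf-164: 75.99%.

75.99%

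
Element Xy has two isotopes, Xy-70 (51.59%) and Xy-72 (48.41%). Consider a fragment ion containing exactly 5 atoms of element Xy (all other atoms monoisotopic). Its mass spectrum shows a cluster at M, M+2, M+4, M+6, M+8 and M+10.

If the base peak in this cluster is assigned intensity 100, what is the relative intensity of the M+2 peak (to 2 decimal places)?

Term probabilities: M 0.0365, M+2 0.1715, M+4 0.3218, M+6 0.3020, M+8 0.1417, M+10 0.0266. Base peak = M+4.
P(M+4) = C(5,2) × 0.5159^3 × 0.4841^2 = 10 × 0.13730823 × 0.23435281 = 0.321786 (base)
P(M+2) = C(5,1) × 0.5159^4 × 0.4841^1 = 5 × 0.07083732 × 0.4841 = 0.171462
Relative intensity = 0.171462 / 0.321786 × 100 = 53.28

53.28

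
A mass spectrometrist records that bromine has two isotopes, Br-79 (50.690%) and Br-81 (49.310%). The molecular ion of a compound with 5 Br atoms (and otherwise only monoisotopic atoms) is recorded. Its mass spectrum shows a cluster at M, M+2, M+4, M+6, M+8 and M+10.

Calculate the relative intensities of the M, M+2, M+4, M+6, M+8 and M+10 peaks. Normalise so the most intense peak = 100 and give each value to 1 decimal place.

Each Br atom is independently Br-79 (p = 0.50690) or Br-81 (q = 0.49310); the cluster is the binomial expansion (p + q)^5.
P(M) = 0.50690^5 = 0.033467
P(M+2) = 5 × 0.50690^4 × 0.49310^1 = 0.162777
P(M+4) = 10 × 0.50690^3 × 0.49310^2 = 0.316692
P(M+6) = 10 × 0.50690^2 × 0.49310^3 = 0.308070
P(M+8) = 5 × 0.50690^1 × 0.49310^4 = 0.149842
P(M+10) = 0.49310^5 = 0.029152
The M+4 peak is largest (0.316692); scaling to 100 gives 10.6 : 51.4 : 100.0 : 97.3 : 47.3 : 9.2.

10.6 : 51.4 : 100.0 : 97.3 : 47.3 : 9.2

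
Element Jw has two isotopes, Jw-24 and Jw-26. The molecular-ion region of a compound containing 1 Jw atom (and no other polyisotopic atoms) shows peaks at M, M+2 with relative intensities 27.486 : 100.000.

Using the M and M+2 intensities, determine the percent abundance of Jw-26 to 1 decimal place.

78.4%

If p is the fraction of Jw that is Jw-24, then I(M+2)/I(M) = [C(1,1)·p^0·(1−p)] / p^1 = 1·(1−p)/p = 100.000/27.486 = 3.6382
(1−p)/p = 3.6382/1 = 3.6382  ⇒  p = 1/(1 + 3.6382) = 0.2156
Jw-24: 21.6%, Jw-26: 78.4%.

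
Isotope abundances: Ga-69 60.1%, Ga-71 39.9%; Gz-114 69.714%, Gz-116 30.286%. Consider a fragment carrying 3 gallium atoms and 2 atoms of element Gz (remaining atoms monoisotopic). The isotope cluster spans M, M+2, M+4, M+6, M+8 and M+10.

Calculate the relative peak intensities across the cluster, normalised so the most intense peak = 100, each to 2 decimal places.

Gallium pattern (n=3): 0.2170818 : 0.4323576 : 0.2870394 : 0.0635212
Element Gz pattern (n=2): 0.48600418 : 0.42227164 : 0.09172418
Convolve the two distributions (both contribute in 2-u steps):
  M: 0.2170818×0.48600418 = 0.105503
  M+2: 0.2170818×0.42227164 + 0.4323576×0.48600418 = 0.301795
  M+4: 0.2170818×0.09172418 + 0.4323576×0.42227164 + 0.2870394×0.48600418 = 0.341986
  M+6: 0.4323576×0.09172418 + 0.2870394×0.42227164 + 0.0635212×0.48600418 = 0.191738
  M+8: 0.2870394×0.09172418 + 0.0635212×0.42227164 = 0.053152
  M+10: 0.0635212×0.09172418 = 0.005826
Scale to base peak (0.341986) = 100: 30.85 : 88.25 : 100.00 : 56.07 : 15.54 : 1.70

30.85 : 88.25 : 100.00 : 56.07 : 15.54 : 1.70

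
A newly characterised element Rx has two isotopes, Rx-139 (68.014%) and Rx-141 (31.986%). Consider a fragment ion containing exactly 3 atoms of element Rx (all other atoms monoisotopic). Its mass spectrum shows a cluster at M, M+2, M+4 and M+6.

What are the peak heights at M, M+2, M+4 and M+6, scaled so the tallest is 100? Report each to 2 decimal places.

The 3 Rx atoms are independent, so intensities follow the terms of (0.68014 + 0.31986)^3.
P(M) = 0.68014^3 = 0.314626
P(M+2) = 3 × 0.68014^2 × 0.31986^1 = 0.443893
P(M+4) = 3 × 0.68014^1 × 0.31986^2 = 0.208756
P(M+6) = 0.31986^3 = 0.032725
The M+2 peak is largest (0.443893); scaling to 100 gives 70.88 : 100.00 : 47.03 : 7.37.

70.88 : 100.00 : 47.03 : 7.37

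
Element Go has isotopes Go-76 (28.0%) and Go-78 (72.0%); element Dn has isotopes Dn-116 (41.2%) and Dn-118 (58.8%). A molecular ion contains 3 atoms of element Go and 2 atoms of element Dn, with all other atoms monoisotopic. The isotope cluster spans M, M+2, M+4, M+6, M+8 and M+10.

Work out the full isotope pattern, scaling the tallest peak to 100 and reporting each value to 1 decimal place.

1.1 : 11.8 : 49.1 : 100.0 : 99.6 : 38.8

Element Go pattern (n=3): 0.021952 : 0.169344 : 0.435456 : 0.373248
Element Dn pattern (n=2): 0.169744 : 0.484512 : 0.345744
Convolve the two distributions (both contribute in 2-u steps):
  M: 0.021952×0.169744 = 0.003726
  M+2: 0.021952×0.484512 + 0.169344×0.169744 = 0.039381
  M+4: 0.021952×0.345744 + 0.169344×0.484512 + 0.435456×0.169744 = 0.163555
  M+6: 0.169344×0.345744 + 0.435456×0.484512 + 0.373248×0.169744 = 0.332890
  M+8: 0.435456×0.345744 + 0.373248×0.484512 = 0.331399
  M+10: 0.373248×0.345744 = 0.129048
Scale to base peak (0.332890) = 100: 1.1 : 11.8 : 49.1 : 100.0 : 99.6 : 38.8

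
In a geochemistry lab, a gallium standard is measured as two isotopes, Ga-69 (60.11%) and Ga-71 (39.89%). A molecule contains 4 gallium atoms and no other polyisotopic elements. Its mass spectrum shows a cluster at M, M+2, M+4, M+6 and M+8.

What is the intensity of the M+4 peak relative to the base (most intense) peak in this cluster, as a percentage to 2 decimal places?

99.54%

(0.6011 + 0.3989)^4 gives M 0.1306, M+2 0.3465, M+4 0.3450, M+6 0.1526, M+8 0.0253; the largest is M+2.
P(M+2) = C(4,1) × 0.6011^3 × 0.3989^1 = 4 × 0.21719018 × 0.3989 = 0.346549 (base)
P(M+4) = C(4,2) × 0.6011^2 × 0.3989^2 = 6 × 0.36132121 × 0.15912121 = 0.344963
Relative intensity = 0.344963 / 0.346549 × 100 = 99.54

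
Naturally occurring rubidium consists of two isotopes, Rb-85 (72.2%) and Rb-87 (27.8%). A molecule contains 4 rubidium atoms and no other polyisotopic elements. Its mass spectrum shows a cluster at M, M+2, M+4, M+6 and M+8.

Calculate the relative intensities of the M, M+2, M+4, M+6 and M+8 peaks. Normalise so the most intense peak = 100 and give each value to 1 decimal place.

64.9 : 100.0 : 57.8 : 14.8 : 1.4

The 4 Rb atoms are independent, so intensities follow the terms of (0.722 + 0.278)^4.
P(M) = 0.722^4 = 0.271737
P(M+2) = 4 × 0.722^3 × 0.278^1 = 0.418520
P(M+4) = 6 × 0.722^2 × 0.278^2 = 0.241721
P(M+6) = 4 × 0.722^1 × 0.278^3 = 0.062049
P(M+8) = 0.278^4 = 0.005973
The M+2 peak is largest (0.418520); scaling to 100 gives 64.9 : 100.0 : 57.8 : 14.8 : 1.4.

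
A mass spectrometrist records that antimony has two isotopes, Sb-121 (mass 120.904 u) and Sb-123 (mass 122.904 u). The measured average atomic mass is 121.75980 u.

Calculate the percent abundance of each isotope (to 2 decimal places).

Sb-121: 57.21%, Sb-123: 42.79%

Let x be the fractional abundance of Sb-121; then Sb-123 has abundance 1 − x.
120.904·x + 122.904·(1 − x) = 121.75980
(120.904 − 122.904)·x = 121.75980 − 122.904
x = -1.14420 / -2.000 = 0.57210 → 57.21% Sb-121, 42.79% Sb-123.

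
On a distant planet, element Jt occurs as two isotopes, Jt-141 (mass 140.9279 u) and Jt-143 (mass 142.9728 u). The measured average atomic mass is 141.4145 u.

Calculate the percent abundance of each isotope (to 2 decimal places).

Jt-141: 76.20%, Jt-143: 23.80%

With x = fraction of Jt-141 (so Jt-143 is 1 − x):
140.9279·x + 142.9728·(1 − x) = 141.4145
(140.9279 − 142.9728)·x = 141.4145 − 142.9728
x = -1.5583 / -2.0449 = 0.76204 → 76.20% Jt-141, 23.80% Jt-143.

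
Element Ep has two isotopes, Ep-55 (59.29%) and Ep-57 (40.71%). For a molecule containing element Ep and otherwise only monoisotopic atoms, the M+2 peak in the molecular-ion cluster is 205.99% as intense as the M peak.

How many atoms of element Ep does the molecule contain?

3

For n independent Ep atoms, I(M+2)/I(M) = n · (abundance Ep-57) / (abundance Ep-55) = n · 0.4071/0.5929.
n = 2.0599 × 0.5929/0.4071 = 3.00 ≈ 3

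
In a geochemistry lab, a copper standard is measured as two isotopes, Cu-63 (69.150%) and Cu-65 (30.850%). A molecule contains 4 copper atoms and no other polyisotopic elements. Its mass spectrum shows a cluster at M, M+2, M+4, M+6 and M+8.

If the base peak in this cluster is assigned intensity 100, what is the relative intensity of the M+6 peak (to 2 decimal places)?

19.90

Term probabilities: M 0.2286, M+2 0.4080, M+4 0.2731, M+6 0.0812, M+8 0.0091. Base peak = M+2.
P(M+2) = C(4,1) × 0.69150^3 × 0.30850^1 = 4 × 0.33065611 × 0.3085 = 0.408030 (base)
P(M+6) = C(4,3) × 0.69150^1 × 0.30850^3 = 4 × 0.6915 × 0.02936064 = 0.081212
Relative intensity = 0.081212 / 0.408030 × 100 = 19.90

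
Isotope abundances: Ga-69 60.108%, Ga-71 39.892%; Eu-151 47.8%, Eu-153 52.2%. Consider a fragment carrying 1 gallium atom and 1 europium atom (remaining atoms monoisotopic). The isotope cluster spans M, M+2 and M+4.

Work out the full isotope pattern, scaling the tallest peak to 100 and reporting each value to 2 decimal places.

56.96 : 100.00 : 41.28

Gallium pattern (n=1): 0.60108 : 0.39892
Europium pattern (n=1): 0.4780 : 0.5220
Convolve the two distributions (both contribute in 2-u steps):
  M: 0.60108×0.4780 = 0.287316
  M+2: 0.60108×0.5220 + 0.39892×0.4780 = 0.504448
  M+4: 0.39892×0.5220 = 0.208236
Scale to base peak (0.504448) = 100: 56.96 : 100.00 : 41.28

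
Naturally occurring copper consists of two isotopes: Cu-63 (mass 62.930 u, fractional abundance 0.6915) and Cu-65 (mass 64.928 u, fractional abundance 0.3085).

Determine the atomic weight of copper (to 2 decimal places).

Average mass = Σ (abundance × isotope mass) = 0.6915 × 62.930 + 0.3085 × 64.928
= 43.5161 + 20.0303 = 63.5464 u

63.55 u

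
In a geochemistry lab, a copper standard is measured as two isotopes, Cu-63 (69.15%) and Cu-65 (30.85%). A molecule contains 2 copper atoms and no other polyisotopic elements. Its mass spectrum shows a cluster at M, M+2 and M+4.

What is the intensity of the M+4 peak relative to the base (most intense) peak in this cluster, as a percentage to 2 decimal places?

19.90%

Binomial terms of (0.6915 + 0.3085)^2: M 0.4782, M+2 0.4267, M+4 0.0952 → M is the base peak.
P(M) = C(2,0) × 0.6915^2 × 0.3085^0 = 1 × 0.47817225 × 1.0000 = 0.478172 (base)
P(M+4) = C(2,2) × 0.6915^0 × 0.3085^2 = 1 × 1.0000 × 0.09517225 = 0.095172
Relative intensity = 0.095172 / 0.478172 × 100 = 19.90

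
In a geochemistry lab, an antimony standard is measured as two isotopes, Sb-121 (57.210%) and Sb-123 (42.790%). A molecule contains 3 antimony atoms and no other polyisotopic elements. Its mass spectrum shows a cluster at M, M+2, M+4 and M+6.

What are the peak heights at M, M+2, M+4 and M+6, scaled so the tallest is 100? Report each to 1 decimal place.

The 3 Sb atoms are independent, so intensities follow the terms of (0.57210 + 0.42790)^3.
P(M) = 0.57210^3 = 0.187247
P(M+2) = 3 × 0.57210^2 × 0.42790^1 = 0.420153
P(M+4) = 3 × 0.57210^1 × 0.42790^2 = 0.314252
P(M+6) = 0.42790^3 = 0.078348
The M+2 peak is largest (0.420153); scaling to 100 gives 44.6 : 100.0 : 74.8 : 18.6.

44.6 : 100.0 : 74.8 : 18.6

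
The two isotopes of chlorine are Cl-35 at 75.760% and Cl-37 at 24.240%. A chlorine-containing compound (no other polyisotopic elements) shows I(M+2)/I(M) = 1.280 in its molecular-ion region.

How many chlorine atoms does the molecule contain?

4

For n independent Cl atoms, I(M+2)/I(M) = n · (abundance Cl-37) / (abundance Cl-35) = n · 0.24240/0.75760.
n = 1.280 × 0.75760/0.24240 = 4.00 ≈ 4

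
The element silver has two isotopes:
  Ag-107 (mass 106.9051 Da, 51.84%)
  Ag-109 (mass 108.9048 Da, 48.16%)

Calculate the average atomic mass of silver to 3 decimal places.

Average mass = Σ (abundance × isotope mass) = 0.5184 × 106.9051 + 0.4816 × 108.9048
= 55.41960 + 52.44855 = 107.86815 Da

107.868 Da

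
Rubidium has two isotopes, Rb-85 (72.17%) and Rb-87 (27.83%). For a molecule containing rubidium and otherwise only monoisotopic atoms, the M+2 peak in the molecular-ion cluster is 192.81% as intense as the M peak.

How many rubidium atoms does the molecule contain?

5

For n independent Rb atoms, I(M+2)/I(M) = n · (abundance Rb-87) / (abundance Rb-85) = n · 0.2783/0.7217.
n = 1.9281 × 0.7217/0.2783 = 5.00 ≈ 5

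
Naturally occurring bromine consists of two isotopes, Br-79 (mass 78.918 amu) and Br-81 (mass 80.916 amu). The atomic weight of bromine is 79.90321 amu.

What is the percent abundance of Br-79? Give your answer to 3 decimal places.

With x = fraction of Br-79 (so Br-81 is 1 − x):
78.918·x + 80.916·(1 − x) = 79.90321
(78.918 − 80.916)·x = 79.90321 − 80.916
x = -1.01279 / -1.998 = 0.50690 → 50.690% Br-79, 49.310% Br-81.

50.690%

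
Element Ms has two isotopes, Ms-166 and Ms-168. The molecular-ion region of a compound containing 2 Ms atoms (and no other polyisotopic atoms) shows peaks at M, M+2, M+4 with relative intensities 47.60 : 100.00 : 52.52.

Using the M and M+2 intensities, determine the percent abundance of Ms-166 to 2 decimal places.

48.77%

Write p for the Ms-166 fraction. I(M+2)/I(M) = [C(2,1)·p^1·(1−p)] / p^2 = 2·(1−p)/p = 100.00/47.60 = 2.1008
(1−p)/p = 2.1008/2 = 1.0504  ⇒  p = 1/(1 + 1.0504) = 0.4877
Ms-166: 48.77%, Ms-168: 51.23%.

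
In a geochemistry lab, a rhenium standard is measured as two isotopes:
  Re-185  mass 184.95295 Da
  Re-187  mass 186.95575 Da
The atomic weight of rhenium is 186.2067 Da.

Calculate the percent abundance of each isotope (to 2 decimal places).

Re-185: 37.40%, Re-187: 62.60%

Writing the weighted mean with unknown fraction x of Re-185:
184.95295·x + 186.95575·(1 − x) = 186.2067
(184.95295 − 186.95575)·x = 186.2067 − 186.95575
x = -0.74905 / -2.00280 = 0.37400 → 37.40% Re-185, 62.60% Re-187.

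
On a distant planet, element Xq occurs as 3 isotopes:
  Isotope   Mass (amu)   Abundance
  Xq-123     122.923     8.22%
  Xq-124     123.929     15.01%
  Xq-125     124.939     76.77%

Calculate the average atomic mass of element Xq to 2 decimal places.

124.62 amu

Weight each isotope mass by its fractional abundance: 0.0822 × 122.923 + 0.1501 × 123.929 + 0.7677 × 124.939
= 10.1043 + 18.6017 + 95.9157 = 124.6217 amu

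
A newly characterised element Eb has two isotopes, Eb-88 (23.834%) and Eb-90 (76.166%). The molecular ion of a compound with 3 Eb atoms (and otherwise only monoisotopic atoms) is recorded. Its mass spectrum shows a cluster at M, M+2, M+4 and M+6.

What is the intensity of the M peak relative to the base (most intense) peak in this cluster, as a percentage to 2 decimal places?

Binomial terms of (0.23834 + 0.76166)^3: M 0.0135, M+2 0.1298, M+4 0.4148, M+6 0.4419 → M+6 is the base peak.
P(M+6) = C(3,3) × 0.23834^0 × 0.76166^3 = 1 × 1.0000 × 0.44185874 = 0.441859 (base)
P(M) = C(3,0) × 0.23834^3 × 0.76166^0 = 1 × 0.01353913 × 1.0000 = 0.013539
Relative intensity = 0.013539 / 0.441859 × 100 = 3.06

3.06%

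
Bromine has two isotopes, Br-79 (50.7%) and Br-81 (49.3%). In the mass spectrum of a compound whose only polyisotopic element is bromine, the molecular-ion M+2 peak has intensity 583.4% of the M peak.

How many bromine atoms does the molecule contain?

The M+2/M ratio from n Br atoms is n · q/p = n · 0.493/0.507.
n = 5.834 × 0.507/0.493 = 6.00 ≈ 6

6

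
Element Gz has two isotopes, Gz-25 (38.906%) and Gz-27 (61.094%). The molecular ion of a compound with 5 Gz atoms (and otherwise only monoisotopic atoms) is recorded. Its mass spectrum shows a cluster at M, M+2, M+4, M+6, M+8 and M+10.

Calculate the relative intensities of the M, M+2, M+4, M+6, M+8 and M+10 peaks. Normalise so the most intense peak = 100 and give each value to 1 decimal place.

2.6 : 20.3 : 63.7 : 100.0 : 78.5 : 24.7

Each Gz atom is independently Gz-25 (p = 0.38906) or Gz-27 (q = 0.61094); the cluster is the binomial expansion (p + q)^5.
P(M) = 0.38906^5 = 0.008914
P(M+2) = 5 × 0.38906^4 × 0.61094^1 = 0.069990
P(M+4) = 10 × 0.38906^3 × 0.61094^2 = 0.219810
P(M+6) = 10 × 0.38906^2 × 0.61094^3 = 0.345167
P(M+8) = 5 × 0.38906^1 × 0.61094^4 = 0.271007
P(M+10) = 0.61094^5 = 0.085112
The M+6 peak is largest (0.345167); scaling to 100 gives 2.6 : 20.3 : 63.7 : 100.0 : 78.5 : 24.7.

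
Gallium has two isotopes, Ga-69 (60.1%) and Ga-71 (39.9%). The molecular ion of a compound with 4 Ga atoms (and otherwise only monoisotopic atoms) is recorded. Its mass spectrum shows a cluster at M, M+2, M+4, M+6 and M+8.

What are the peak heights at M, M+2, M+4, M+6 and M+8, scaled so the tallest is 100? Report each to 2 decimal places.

37.66 : 100.00 : 99.58 : 44.08 : 7.32

Each Ga atom is independently Ga-69 (p = 0.601) or Ga-71 (q = 0.399); the cluster is the binomial expansion (p + q)^4.
P(M) = 0.601^4 = 0.130466
P(M+2) = 4 × 0.601^3 × 0.399^1 = 0.346463
P(M+4) = 6 × 0.601^2 × 0.399^2 = 0.345021
P(M+6) = 4 × 0.601^1 × 0.399^3 = 0.152705
P(M+8) = 0.399^4 = 0.025345
The M+2 peak is largest (0.346463); scaling to 100 gives 37.66 : 100.00 : 99.58 : 44.08 : 7.32.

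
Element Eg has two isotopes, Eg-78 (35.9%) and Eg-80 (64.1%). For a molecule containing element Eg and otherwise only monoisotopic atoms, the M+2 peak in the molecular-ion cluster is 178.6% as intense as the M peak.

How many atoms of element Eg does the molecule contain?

1

With n Eg atoms, P(M+2)/P(M) = C(n,1)·p^(n−1)q / p^n = n·q/p = n · 0.641/0.359.
n = 1.786 × 0.359/0.641 = 1.00 ≈ 1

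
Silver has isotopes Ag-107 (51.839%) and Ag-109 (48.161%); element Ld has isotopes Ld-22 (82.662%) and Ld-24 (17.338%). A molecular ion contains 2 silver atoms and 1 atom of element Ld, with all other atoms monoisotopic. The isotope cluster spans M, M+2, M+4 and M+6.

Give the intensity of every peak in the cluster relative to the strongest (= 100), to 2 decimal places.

Silver pattern (n=2): 0.26872819 : 0.49932362 : 0.23194819
Element Ld pattern (n=1): 0.82662 : 0.17338
Convolve the two distributions (both contribute in 2-u steps):
  M: 0.26872819×0.82662 = 0.222136
  M+2: 0.26872819×0.17338 + 0.49932362×0.82662 = 0.459343
  M+4: 0.49932362×0.17338 + 0.23194819×0.82662 = 0.278306
  M+6: 0.23194819×0.17338 = 0.040215
Scale to base peak (0.459343) = 100: 48.36 : 100.00 : 60.59 : 8.75

48.36 : 100.00 : 60.59 : 8.75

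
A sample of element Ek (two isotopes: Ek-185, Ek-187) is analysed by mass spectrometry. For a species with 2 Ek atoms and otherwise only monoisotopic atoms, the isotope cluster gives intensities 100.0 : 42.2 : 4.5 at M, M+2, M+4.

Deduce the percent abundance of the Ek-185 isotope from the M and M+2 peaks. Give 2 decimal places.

82.58%

If p is the fraction of Ek that is Ek-185, then I(M+2)/I(M) = [C(2,1)·p^1·(1−p)] / p^2 = 2·(1−p)/p = 42.2/100.0 = 0.4220
(1−p)/p = 0.4220/2 = 0.2110  ⇒  p = 1/(1 + 0.2110) = 0.8258
Ek-185: 82.58%, Ek-187: 17.42%.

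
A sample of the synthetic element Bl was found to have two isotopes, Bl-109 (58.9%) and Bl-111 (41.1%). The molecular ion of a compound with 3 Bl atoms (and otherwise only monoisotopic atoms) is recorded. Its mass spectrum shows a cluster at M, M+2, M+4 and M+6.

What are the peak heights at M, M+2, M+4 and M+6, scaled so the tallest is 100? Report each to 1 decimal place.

The 3 Bl atoms are independent, so intensities follow the terms of (0.589 + 0.411)^3.
P(M) = 0.589^3 = 0.204336
P(M+2) = 3 × 0.589^2 × 0.411^1 = 0.427754
P(M+4) = 3 × 0.589^1 × 0.411^2 = 0.298483
P(M+6) = 0.411^3 = 0.069427
The M+2 peak is largest (0.427754); scaling to 100 gives 47.8 : 100.0 : 69.8 : 16.2.

47.8 : 100.0 : 69.8 : 16.2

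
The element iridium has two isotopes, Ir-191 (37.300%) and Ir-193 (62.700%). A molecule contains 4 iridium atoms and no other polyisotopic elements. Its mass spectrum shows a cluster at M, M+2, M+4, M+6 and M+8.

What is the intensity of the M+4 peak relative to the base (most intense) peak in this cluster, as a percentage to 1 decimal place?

Binomial terms of (0.37300 + 0.62700)^4: M 0.0194, M+2 0.1302, M+4 0.3282, M+6 0.3678, M+8 0.1546 → M+6 is the base peak.
P(M+6) = C(4,3) × 0.37300^1 × 0.62700^3 = 4 × 0.3730 × 0.24649188 = 0.367766 (base)
P(M+4) = C(4,2) × 0.37300^2 × 0.62700^2 = 6 × 0.139129 × 0.393129 = 0.328174
Relative intensity = 0.328174 / 0.367766 × 100 = 89.2

89.2%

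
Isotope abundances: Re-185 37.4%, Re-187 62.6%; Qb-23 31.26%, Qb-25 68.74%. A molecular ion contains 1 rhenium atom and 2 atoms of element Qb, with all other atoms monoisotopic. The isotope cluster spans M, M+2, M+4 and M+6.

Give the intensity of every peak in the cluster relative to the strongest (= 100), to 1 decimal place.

8.2 : 49.8 : 100.0 : 66.4

Rhenium pattern (n=1): 0.3740 : 0.6260
Element Qb pattern (n=2): 0.09771876 : 0.42976248 : 0.47251876
Convolve the two distributions (both contribute in 2-u steps):
  M: 0.3740×0.09771876 = 0.036547
  M+2: 0.3740×0.42976248 + 0.6260×0.09771876 = 0.221903
  M+4: 0.3740×0.47251876 + 0.6260×0.42976248 = 0.445753
  M+6: 0.6260×0.47251876 = 0.295797
Scale to base peak (0.445753) = 100: 8.2 : 49.8 : 100.0 : 66.4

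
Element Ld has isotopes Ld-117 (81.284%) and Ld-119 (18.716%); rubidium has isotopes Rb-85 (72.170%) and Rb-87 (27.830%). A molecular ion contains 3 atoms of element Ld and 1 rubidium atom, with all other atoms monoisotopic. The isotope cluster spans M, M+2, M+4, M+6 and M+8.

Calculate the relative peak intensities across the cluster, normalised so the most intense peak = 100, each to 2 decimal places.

92.90 : 100.00 : 39.52 : 6.83 : 0.44

Element Ld pattern (n=3): 0.53705059 : 0.37097481 : 0.08541859 : 0.006556
Rubidium pattern (n=1): 0.7217 : 0.2783
Convolve the two distributions (both contribute in 2-u steps):
  M: 0.53705059×0.7217 = 0.387589
  M+2: 0.53705059×0.2783 + 0.37097481×0.7217 = 0.417194
  M+4: 0.37097481×0.2783 + 0.08541859×0.7217 = 0.164889
  M+6: 0.08541859×0.2783 + 0.006556×0.7217 = 0.028503
  M+8: 0.006556×0.2783 = 0.001825
Scale to base peak (0.417194) = 100: 92.90 : 100.00 : 39.52 : 6.83 : 0.44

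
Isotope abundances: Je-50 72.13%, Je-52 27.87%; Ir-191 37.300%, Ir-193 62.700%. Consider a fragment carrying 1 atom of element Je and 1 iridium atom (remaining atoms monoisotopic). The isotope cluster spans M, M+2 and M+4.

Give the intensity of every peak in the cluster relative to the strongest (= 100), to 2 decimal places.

Element Je pattern (n=1): 0.7213 : 0.2787
Iridium pattern (n=1): 0.3730 : 0.6270
Convolve the two distributions (both contribute in 2-u steps):
  M: 0.7213×0.3730 = 0.269045
  M+2: 0.7213×0.6270 + 0.2787×0.3730 = 0.556210
  M+4: 0.2787×0.6270 = 0.174745
Scale to base peak (0.556210) = 100: 48.37 : 100.00 : 31.42

48.37 : 100.00 : 31.42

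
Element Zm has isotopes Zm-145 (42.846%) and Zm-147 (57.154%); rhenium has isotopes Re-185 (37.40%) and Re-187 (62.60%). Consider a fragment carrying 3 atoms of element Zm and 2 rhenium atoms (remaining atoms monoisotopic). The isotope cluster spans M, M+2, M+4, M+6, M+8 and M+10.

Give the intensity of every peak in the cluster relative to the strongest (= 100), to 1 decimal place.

Element Zm pattern (n=3): 0.07865582 : 0.31476646 : 0.41987962 : 0.1866981
Rhenium pattern (n=2): 0.139876 : 0.468248 : 0.391876
Convolve the two distributions (both contribute in 2-u steps):
  M: 0.07865582×0.139876 = 0.011002
  M+2: 0.07865582×0.468248 + 0.31476646×0.139876 = 0.080859
  M+4: 0.07865582×0.391876 + 0.31476646×0.468248 + 0.41987962×0.139876 = 0.236943
  M+6: 0.31476646×0.391876 + 0.41987962×0.468248 + 0.1866981×0.139876 = 0.346072
  M+8: 0.41987962×0.391876 + 0.1866981×0.468248 = 0.251962
  M+10: 0.1866981×0.391876 = 0.073163
Scale to base peak (0.346072) = 100: 3.2 : 23.4 : 68.5 : 100.0 : 72.8 : 21.1

3.2 : 23.4 : 68.5 : 100.0 : 72.8 : 21.1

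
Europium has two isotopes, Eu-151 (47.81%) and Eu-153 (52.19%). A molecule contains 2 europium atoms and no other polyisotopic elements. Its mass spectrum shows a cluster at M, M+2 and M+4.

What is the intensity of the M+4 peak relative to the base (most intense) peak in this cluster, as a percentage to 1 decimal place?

54.6%

Binomial terms of (0.4781 + 0.5219)^2: M 0.2286, M+2 0.4990, M+4 0.2724 → M+2 is the base peak.
P(M+2) = C(2,1) × 0.4781^1 × 0.5219^1 = 2 × 0.4781 × 0.5219 = 0.499041 (base)
P(M+4) = C(2,2) × 0.4781^0 × 0.5219^2 = 1 × 1.0000 × 0.27237961 = 0.272380
Relative intensity = 0.272380 / 0.499041 × 100 = 54.6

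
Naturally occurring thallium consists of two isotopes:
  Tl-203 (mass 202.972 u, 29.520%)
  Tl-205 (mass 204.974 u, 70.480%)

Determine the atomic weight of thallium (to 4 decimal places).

Weight each isotope mass by its fractional abundance: 0.29520 × 202.972 + 0.70480 × 204.974
= 59.91733 + 144.46568 = 204.38301 u

204.3830 u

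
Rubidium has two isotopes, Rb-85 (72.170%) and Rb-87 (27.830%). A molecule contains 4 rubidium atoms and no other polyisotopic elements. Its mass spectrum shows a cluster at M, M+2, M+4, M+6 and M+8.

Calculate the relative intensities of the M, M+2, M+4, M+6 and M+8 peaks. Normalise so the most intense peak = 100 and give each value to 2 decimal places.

The 4 Rb atoms are independent, so intensities follow the terms of (0.72170 + 0.27830)^4.
P(M) = 0.72170^4 = 0.271286
P(M+2) = 4 × 0.72170^3 × 0.27830^1 = 0.418450
P(M+4) = 6 × 0.72170^2 × 0.27830^2 = 0.242042
P(M+6) = 4 × 0.72170^1 × 0.27830^3 = 0.062224
P(M+8) = 0.27830^4 = 0.005999
The M+2 peak is largest (0.418450); scaling to 100 gives 64.83 : 100.00 : 57.84 : 14.87 : 1.43.

64.83 : 100.00 : 57.84 : 14.87 : 1.43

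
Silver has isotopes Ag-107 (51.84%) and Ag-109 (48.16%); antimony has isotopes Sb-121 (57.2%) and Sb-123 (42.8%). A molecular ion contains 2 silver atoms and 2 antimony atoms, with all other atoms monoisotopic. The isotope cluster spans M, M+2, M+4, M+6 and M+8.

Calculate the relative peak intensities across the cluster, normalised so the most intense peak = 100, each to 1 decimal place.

Silver pattern (n=2): 0.26873856 : 0.49932288 : 0.23193856
Antimony pattern (n=2): 0.327184 : 0.489632 : 0.183184
Convolve the two distributions (both contribute in 2-u steps):
  M: 0.26873856×0.327184 = 0.087927
  M+2: 0.26873856×0.489632 + 0.49932288×0.327184 = 0.294953
  M+4: 0.26873856×0.183184 + 0.49932288×0.489632 + 0.23193856×0.327184 = 0.369600
  M+6: 0.49932288×0.183184 + 0.23193856×0.489632 = 0.205033
  M+8: 0.23193856×0.183184 = 0.042487
Scale to base peak (0.369600) = 100: 23.8 : 79.8 : 100.0 : 55.5 : 11.5

23.8 : 79.8 : 100.0 : 55.5 : 11.5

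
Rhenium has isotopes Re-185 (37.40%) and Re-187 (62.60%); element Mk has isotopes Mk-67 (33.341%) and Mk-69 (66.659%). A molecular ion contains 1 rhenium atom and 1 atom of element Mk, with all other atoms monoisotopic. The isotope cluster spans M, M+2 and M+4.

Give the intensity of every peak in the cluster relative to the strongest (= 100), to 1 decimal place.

Rhenium pattern (n=1): 0.3740 : 0.6260
Element Mk pattern (n=1): 0.33341 : 0.66659
Convolve the two distributions (both contribute in 2-u steps):
  M: 0.3740×0.33341 = 0.124695
  M+2: 0.3740×0.66659 + 0.6260×0.33341 = 0.458019
  M+4: 0.6260×0.66659 = 0.417285
Scale to base peak (0.458019) = 100: 27.2 : 100.0 : 91.1

27.2 : 100.0 : 91.1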